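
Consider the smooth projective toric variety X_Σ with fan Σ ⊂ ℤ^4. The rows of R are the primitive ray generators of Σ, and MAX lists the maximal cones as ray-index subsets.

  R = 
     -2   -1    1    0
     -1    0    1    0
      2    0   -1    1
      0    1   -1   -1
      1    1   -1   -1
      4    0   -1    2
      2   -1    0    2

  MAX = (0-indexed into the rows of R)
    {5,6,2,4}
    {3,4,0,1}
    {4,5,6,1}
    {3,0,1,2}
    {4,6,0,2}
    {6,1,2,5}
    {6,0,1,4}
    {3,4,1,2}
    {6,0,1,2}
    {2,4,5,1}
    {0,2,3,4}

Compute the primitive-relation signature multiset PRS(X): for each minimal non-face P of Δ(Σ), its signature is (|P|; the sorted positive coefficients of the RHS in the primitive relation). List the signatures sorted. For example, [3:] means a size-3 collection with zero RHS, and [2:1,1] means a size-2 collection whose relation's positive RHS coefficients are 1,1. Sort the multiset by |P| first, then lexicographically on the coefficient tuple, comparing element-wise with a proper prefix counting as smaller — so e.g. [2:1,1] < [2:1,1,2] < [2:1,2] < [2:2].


|primitive collections| = 5. Relations:

  P = {0,5}:  v_{0} + v_{5} = v_{6}  ⟹  sig = [2:1]
  P = {3,6}:  v_{3} + v_{6} = v_{2}  ⟹  sig = [2:1]
  P = {3,5}:  v_{3} + v_{5} = v_{1} + 2·v_{2} + v_{4}  ⟹  sig = [2:1,1,2]
  P = {0,1,2,4}:  v_{0} + v_{1} + v_{2} + v_{4} = 0  ⟹  sig = [4:]
  P = {1,2,4,6}:  v_{1} + v_{2} + v_{4} + v_{6} = v_{5}  ⟹  sig = [4:1]

Signatures (|P|; sorted positive RHS coefficients), sorted:
{ [2:1] ×2,  [2:1,1,2],  [4:],  [4:1] }


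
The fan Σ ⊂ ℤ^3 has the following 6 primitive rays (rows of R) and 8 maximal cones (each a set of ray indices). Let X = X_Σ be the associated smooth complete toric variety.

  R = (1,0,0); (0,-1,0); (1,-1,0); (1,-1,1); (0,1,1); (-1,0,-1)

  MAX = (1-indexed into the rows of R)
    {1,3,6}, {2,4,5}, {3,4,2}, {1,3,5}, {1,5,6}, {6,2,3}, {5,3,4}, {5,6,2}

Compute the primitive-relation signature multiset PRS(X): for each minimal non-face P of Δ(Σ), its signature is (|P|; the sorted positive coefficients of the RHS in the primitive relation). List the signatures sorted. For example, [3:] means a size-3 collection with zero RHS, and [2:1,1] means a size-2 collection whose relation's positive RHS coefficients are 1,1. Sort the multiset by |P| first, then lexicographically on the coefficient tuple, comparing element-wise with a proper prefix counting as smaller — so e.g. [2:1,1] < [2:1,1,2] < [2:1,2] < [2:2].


Δ(Σ) — 6 vertices, 5 min non-faces:

  • {1,2}:  v_{1} + v_{2} = v_{3} — sig = [2:1]
  • {4,6}:  v_{4} + v_{6} = v_{2} — sig = [2:1]
  • {1,4}:  v_{1} + v_{4} = 2·v_{3} + v_{5} — sig = [2:1,2]
  • {3,5,6}:  v_{3} + v_{5} + v_{6} = 0 — sig = [3:]
  • {2,3,5}:  v_{2} + v_{3} + v_{5} = v_{4} — sig = [3:1]

Signatures (|P|; sorted positive RHS coefficients), sorted:
[[2:1], [2:1], [2:1,2], [3:], [3:1]]


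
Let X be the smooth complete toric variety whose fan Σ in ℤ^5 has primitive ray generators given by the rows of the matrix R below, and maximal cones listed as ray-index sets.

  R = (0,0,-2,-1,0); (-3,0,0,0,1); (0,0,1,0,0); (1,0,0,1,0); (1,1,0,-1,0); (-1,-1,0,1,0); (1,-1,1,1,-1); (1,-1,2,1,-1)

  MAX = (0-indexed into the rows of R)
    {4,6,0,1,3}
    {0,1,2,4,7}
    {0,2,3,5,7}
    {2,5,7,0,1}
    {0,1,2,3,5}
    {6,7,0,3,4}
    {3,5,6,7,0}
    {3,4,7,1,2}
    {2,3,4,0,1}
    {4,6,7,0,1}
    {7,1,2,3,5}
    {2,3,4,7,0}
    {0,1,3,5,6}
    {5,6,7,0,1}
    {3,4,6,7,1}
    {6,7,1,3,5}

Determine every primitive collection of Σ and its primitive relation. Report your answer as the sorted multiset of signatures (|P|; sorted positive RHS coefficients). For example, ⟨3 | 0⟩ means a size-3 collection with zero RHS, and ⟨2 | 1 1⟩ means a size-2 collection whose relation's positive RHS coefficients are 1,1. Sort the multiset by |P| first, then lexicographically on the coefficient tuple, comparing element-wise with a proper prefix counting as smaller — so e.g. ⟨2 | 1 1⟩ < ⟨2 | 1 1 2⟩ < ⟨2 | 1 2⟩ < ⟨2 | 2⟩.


3 collections generate NE(X_Σ); each relation:

  • {4,5}:  v_{4} + v_{5} = 0  →  sig = ⟨2 | 0⟩
  • {2,6}:  v_{2} + v_{6} = v_{7}  →  sig = ⟨2 | 1⟩
  • {0,1,3,7}:  v_{0} + v_{1} + v_{3} + v_{7} = v_{5}  →  sig = ⟨4 | 1⟩

Signatures (|P|; sorted positive RHS coefficients), sorted:
[⟨2 | 0⟩, ⟨2 | 1⟩, ⟨4 | 1⟩]


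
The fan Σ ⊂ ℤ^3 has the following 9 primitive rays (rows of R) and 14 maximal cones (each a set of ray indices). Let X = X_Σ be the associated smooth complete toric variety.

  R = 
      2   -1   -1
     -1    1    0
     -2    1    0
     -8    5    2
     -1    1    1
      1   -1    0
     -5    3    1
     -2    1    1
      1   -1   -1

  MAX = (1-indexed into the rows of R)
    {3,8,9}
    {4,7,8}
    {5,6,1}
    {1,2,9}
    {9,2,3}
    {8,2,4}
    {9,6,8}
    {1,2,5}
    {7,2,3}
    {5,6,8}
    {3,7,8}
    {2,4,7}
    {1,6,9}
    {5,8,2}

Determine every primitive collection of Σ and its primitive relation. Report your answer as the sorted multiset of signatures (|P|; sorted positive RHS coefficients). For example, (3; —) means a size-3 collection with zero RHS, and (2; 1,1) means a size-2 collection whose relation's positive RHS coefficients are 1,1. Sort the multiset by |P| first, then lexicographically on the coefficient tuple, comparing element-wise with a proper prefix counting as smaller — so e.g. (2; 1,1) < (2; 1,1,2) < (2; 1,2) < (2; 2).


The 18 primitive collections of Σ (r=9, n=3):

  {1,8}:  v_{1} + v_{8} = 0  so sig = (2; —)
  {2,6}:  v_{2} + v_{6} = 0  so sig = (2; —)
  {5,9}:  v_{5} + v_{9} = 0  so sig = (2; —)
  {1,3}:  v_{1} + v_{3} = v_{2} + v_{9}  so sig = (2; 1,1)
  {1,4}:  v_{1} + v_{4} = v_{2} + v_{7}  so sig = (2; 1,1)
  {1,7}:  v_{1} + v_{7} = v_{2} + v_{3}  so sig = (2; 1,1)
  {3,5}:  v_{3} + v_{5} = v_{2} + v_{8}  so sig = (2; 1,1)
  {3,6}:  v_{3} + v_{6} = v_{8} + v_{9}  so sig = (2; 1,1)
  {4,6}:  v_{4} + v_{6} = v_{7} + v_{8}  so sig = (2; 1,1)
  {4,9}:  v_{4} + v_{9} = v_{3} + v_{7}  so sig = (2; 1,1)
  {6,7}:  v_{6} + v_{7} = v_{3} + v_{8}  so sig = (2; 1,1)
  {3,4}:  v_{3} + v_{4} = 2·v_{7}  so sig = (2; 2)
  {7,9}:  v_{7} + v_{9} = 2·v_{3}  so sig = (2; 2)
  {5,7}:  v_{5} + v_{7} = 2·v_{2} + 2·v_{8}  so sig = (2; 2,2)
  {4,5}:  v_{4} + v_{5} = 3·v_{2} + 3·v_{8}  so sig = (2; 3,3)
  {2,3,8}:  v_{2} + v_{3} + v_{8} = v_{7}  so sig = (3; 1)
  {2,7,8}:  v_{2} + v_{7} + v_{8} = v_{4}  so sig = (3; 1)
  {2,8,9}:  v_{2} + v_{8} + v_{9} = v_{3}  so sig = (3; 1)

Sorted signature multiset PRS(X):
    |P|=2: 15 collections, coeffs (), (), (), (1,1), (1,1), (1,1), (1,1), (1,1), (1,1), (1,1), (1,1), (2), (2), (2,2), (3,3)
    |P|=3: 3 collections, coeffs (1), (1), (1)


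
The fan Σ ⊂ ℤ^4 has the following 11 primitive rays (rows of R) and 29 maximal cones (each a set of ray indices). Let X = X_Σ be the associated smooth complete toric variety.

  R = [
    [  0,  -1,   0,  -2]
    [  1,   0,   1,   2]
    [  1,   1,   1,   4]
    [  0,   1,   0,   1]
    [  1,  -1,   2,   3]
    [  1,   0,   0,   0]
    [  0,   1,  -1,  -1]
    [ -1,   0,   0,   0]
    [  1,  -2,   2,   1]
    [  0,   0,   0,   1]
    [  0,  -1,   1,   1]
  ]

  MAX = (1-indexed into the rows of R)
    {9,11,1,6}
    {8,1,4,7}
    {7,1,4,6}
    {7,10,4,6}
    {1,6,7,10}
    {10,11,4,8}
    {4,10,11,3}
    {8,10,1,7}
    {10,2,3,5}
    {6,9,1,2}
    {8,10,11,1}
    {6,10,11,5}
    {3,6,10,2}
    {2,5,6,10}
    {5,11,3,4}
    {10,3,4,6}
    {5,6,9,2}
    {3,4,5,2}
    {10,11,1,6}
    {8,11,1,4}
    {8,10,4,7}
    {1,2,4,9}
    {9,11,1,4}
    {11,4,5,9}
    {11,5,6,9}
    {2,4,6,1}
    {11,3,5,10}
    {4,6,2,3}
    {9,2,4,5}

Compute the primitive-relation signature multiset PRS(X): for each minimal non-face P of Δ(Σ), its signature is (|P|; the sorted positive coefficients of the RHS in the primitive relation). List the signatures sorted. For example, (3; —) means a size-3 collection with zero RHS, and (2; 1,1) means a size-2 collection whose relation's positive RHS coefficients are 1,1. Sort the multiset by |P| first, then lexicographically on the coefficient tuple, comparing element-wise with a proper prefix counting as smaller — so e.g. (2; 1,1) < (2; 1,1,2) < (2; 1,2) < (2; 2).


Σ has 24 primitive collections:

  P={6,8}:  v_{6} + v_{8} = 0  ⇒ sig = (2; —)
  P={7,11}:  v_{7} + v_{11} = 0  ⇒ sig = (2; —)
  P={1,3}:  v_{1} + v_{3} = v_{2}  ⇒ sig = (2; 1)
  P={1,5}:  v_{1} + v_{5} = v_{9}  ⇒ sig = (2; 1)
  P={2,11}:  v_{2} + v_{11} = v_{5}  ⇒ sig = (2; 1)
  P={5,7}:  v_{5} + v_{7} = v_{2}  ⇒ sig = (2; 1)
  P={2,7}:  v_{2} + v_{7} = v_{4} + v_{6}  ⇒ sig = (2; 1,1)
  P={2,8}:  v_{2} + v_{8} = v_{4} + v_{11}  ⇒ sig = (2; 1,1)
  P={3,9}:  v_{3} + v_{9} = v_{2} + v_{5}  ⇒ sig = (2; 1,1)
  P={7,9}:  v_{7} + v_{9} = v_{1} + v_{2}  ⇒ sig = (2; 1,1)
  P={3,7}:  v_{3} + v_{7} = 2·v_{4} + v_{6} + v_{10}  ⇒ sig = (2; 1,1,2)
  P={3,8}:  v_{3} + v_{8} = 2·v_{4} + v_{10} + v_{11}  ⇒ sig = (2; 1,1,2)
  P={8,9}:  v_{8} + v_{9} = v_{1} + v_{4} + 2·v_{11}  ⇒ sig = (2; 1,1,2)
  P={5,8}:  v_{5} + v_{8} = v_{4} + 2·v_{11}  ⇒ sig = (2; 1,2)
  P={9,10}:  v_{9} + v_{10} = v_{6} + 2·v_{11}  ⇒ sig = (2; 1,2)
  P={1,4,10}:  v_{1} + v_{4} + v_{10} = 0  ⇒ sig = (3; —)
  P={2,4,10}:  v_{2} + v_{4} + v_{10} = v_{3}  ⇒ sig = (3; 1)
  P={4,6,11}:  v_{4} + v_{6} + v_{11} = v_{2}  ⇒ sig = (3; 1)
  P={1,2,10}:  v_{1} + v_{2} + v_{10} = v_{6} + v_{11}  ⇒ sig = (3; 1,1)
  P={4,5,10}:  v_{4} + v_{5} + v_{10} = v_{3} + v_{11}  ⇒ sig = (3; 1,1)
  P={3,6,11}:  v_{3} + v_{6} + v_{11} = 2·v_{2} + v_{10}  ⇒ sig = (3; 1,2)
  P={4,6,9}:  v_{4} + v_{6} + v_{9} = v_{1} + 2·v_{2}  ⇒ sig = (3; 1,2)
  P={3,5,6}:  v_{3} + v_{5} + v_{6} = 3·v_{2} + v_{10}  ⇒ sig = (3; 1,3)
  P={4,5,6}:  v_{4} + v_{5} + v_{6} = 2·v_{2}  ⇒ sig = (3; 2)

Sorted signature multiset PRS(X):
[(2; —), (2; —), (2; 1), (2; 1), (2; 1), (2; 1), (2; 1,1), (2; 1,1), (2; 1,1), (2; 1,1), (2; 1,1,2), (2; 1,1,2), (2; 1,1,2), (2; 1,2), (2; 1,2), (3; —), (3; 1), (3; 1), (3; 1,1), (3; 1,1), (3; 1,2), (3; 1,2), (3; 1,3), (3; 2)]


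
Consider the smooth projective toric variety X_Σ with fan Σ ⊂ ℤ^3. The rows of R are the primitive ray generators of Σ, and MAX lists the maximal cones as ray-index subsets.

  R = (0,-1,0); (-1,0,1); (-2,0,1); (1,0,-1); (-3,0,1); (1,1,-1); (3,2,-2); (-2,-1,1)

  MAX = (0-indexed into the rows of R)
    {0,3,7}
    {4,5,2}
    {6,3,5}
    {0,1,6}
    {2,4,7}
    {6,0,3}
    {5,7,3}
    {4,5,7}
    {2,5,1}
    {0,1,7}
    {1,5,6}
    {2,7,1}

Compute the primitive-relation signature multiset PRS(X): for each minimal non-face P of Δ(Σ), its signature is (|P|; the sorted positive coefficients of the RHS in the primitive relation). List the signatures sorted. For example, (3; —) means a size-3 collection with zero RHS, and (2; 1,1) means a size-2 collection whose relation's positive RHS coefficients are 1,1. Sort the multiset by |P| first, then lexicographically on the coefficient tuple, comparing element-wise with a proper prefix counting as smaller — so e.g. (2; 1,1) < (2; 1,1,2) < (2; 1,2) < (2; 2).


Σ has 12 primitive collections:

  {1,3}:  v_{1} + v_{3} = 0  ⇒ sig = (2; —)
  {0,2}:  v_{0} + v_{2} = v_{7}  ⇒ sig = (2; 1)
  {0,5}:  v_{0} + v_{5} = v_{3}  ⇒ sig = (2; 1)
  {6,7}:  v_{6} + v_{7} = v_{5}  ⇒ sig = (2; 1)
  {2,3}:  v_{2} + v_{3} = v_{5} + v_{7}  ⇒ sig = (2; 1,1)
  {0,4}:  v_{0} + v_{4} = v_{5} + 2·v_{7}  ⇒ sig = (2; 1,2)
  {2,6}:  v_{2} + v_{6} = v_{1} + 2·v_{5}  ⇒ sig = (2; 1,2)
  {4,6}:  v_{4} + v_{6} = v_{2} + 2·v_{5}  ⇒ sig = (2; 1,2)
  {1,4}:  v_{1} + v_{4} = 2·v_{2}  ⇒ sig = (2; 2)
  {3,4}:  v_{3} + v_{4} = 2·v_{5} + 2·v_{7}  ⇒ sig = (2; 2,2)
  {1,5,7}:  v_{1} + v_{5} + v_{7} = v_{2}  ⇒ sig = (3; 1)
  {2,5,7}:  v_{2} + v_{5} + v_{7} = v_{4}  ⇒ sig = (3; 1)

Hence PRS(X_Σ) =
[(2; —), (2; 1), (2; 1), (2; 1), (2; 1,1), (2; 1,2), (2; 1,2), (2; 1,2), (2; 2), (2; 2,2), (3; 1), (3; 1)]


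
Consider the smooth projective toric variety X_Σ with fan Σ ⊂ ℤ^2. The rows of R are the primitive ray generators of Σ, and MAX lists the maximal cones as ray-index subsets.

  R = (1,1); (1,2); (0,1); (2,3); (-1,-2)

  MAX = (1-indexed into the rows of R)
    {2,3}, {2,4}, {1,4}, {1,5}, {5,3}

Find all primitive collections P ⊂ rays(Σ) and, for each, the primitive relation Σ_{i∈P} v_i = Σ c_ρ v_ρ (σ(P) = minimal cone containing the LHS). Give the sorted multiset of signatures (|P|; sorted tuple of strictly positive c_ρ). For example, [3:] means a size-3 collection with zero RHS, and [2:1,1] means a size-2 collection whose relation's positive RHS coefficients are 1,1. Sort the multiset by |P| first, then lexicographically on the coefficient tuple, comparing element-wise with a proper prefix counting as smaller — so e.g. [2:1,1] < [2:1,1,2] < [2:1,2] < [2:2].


The 5 primitive collections of Σ (r=5, n=2):

  P={2,5}:  v_{2} + v_{5} = 0  so sig = [2:]
  P={1,2}:  v_{1} + v_{2} = v_{4}  so sig = [2:1]
  P={1,3}:  v_{1} + v_{3} = v_{2}  so sig = [2:1]
  P={4,5}:  v_{4} + v_{5} = v_{1}  so sig = [2:1]
  P={3,4}:  v_{3} + v_{4} = 2·v_{2}  so sig = [2:2]

Sorted signature multiset PRS(X):
[[2:], [2:1], [2:1], [2:1], [2:2]]


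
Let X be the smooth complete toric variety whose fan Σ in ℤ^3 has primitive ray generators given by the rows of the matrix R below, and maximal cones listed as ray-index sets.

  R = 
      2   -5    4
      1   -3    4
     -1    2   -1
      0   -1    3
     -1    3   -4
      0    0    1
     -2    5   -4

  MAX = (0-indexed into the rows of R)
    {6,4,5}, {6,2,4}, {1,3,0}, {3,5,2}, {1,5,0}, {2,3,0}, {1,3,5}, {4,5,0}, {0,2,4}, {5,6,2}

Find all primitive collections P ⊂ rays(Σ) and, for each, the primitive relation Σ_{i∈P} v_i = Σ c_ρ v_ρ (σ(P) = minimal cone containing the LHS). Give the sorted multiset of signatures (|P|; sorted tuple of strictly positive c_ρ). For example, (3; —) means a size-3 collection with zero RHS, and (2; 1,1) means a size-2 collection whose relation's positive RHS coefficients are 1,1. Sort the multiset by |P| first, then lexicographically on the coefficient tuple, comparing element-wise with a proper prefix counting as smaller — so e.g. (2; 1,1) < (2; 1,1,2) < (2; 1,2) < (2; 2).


9 minimal non-faces of Δ(Σ) (on 7 rays):

  P={0,6}:  v_{0} + v_{6} = 0 ; sig = (2; —)
  P={1,4}:  v_{1} + v_{4} = 0 ; sig = (2; —)
  P={1,2}:  v_{1} + v_{2} = v_{3} ; sig = (2; 1)
  P={3,4}:  v_{3} + v_{4} = v_{2} ; sig = (2; 1)
  P={1,6}:  v_{1} + v_{6} = v_{2} + v_{5} ; sig = (2; 1,1)
  P={3,6}:  v_{3} + v_{6} = 2·v_{2} + v_{5} ; sig = (2; 1,2)
  P={0,2,5}:  v_{0} + v_{2} + v_{5} = v_{1} ; sig = (3; 1)
  P={2,4,5}:  v_{2} + v_{4} + v_{5} = v_{6} ; sig = (3; 1)
  P={0,3,5}:  v_{0} + v_{3} + v_{5} = 2·v_{1} ; sig = (3; 2)

Sorted signature multiset PRS(X):
    |P|=2: 6 collections, coeffs (), (), (1), (1), (1,1), (1,2)
    |P|=3: 3 collections, coeffs (1), (1), (2)


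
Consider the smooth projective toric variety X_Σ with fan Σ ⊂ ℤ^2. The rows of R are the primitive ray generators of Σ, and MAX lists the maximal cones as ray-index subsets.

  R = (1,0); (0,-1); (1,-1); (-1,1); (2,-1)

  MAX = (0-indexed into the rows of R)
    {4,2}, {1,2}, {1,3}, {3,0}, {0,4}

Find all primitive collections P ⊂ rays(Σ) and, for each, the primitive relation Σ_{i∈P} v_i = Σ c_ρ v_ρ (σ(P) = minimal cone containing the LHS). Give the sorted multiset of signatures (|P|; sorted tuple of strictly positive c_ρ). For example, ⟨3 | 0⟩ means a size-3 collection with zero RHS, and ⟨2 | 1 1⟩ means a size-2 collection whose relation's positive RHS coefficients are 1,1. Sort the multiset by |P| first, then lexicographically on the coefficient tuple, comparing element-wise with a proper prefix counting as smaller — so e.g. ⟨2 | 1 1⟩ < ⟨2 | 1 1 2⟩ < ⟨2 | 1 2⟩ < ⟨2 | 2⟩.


|primitive collections| = 5. Relations:

  • {2,3}:  v_{2} + v_{3} = 0  →  sig = ⟨2 | 0⟩
  • {0,1}:  v_{0} + v_{1} = v_{2}  →  sig = ⟨2 | 1⟩
  • {0,2}:  v_{0} + v_{2} = v_{4}  →  sig = ⟨2 | 1⟩
  • {3,4}:  v_{3} + v_{4} = v_{0}  →  sig = ⟨2 | 1⟩
  • {1,4}:  v_{1} + v_{4} = 2·v_{2}  →  sig = ⟨2 | 2⟩

so the primitive-relation signature multiset is
    |P|=2: 5 collections, coeffs (), (1), (1), (1), (2)


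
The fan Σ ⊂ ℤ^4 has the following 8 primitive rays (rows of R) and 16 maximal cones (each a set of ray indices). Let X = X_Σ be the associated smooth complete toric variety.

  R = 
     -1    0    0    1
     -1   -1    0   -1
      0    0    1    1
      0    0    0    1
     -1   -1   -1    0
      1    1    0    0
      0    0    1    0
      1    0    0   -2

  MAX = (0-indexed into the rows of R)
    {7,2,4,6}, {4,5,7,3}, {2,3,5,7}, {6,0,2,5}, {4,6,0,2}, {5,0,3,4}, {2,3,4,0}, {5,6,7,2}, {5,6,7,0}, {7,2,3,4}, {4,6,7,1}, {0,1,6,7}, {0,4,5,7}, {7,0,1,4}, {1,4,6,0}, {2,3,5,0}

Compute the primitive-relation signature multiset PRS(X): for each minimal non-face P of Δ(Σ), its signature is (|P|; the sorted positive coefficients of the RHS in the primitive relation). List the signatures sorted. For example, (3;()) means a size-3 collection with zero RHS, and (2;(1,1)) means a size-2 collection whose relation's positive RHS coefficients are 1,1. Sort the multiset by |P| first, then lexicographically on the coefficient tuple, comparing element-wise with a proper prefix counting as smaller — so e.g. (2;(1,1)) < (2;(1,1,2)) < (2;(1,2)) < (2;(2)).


9 minimal non-faces of Δ(Σ) (on 8 rays):

  P={3,6}:  v_{3} + v_{6} = v_{2}  ⇒ sig = (2;(1))
  P={1,3}:  v_{1} + v_{3} = v_{4} + v_{6}  ⇒ sig = (2;(1,1))
  P={1,5}:  v_{1} + v_{5} = v_{0} + v_{7}  ⇒ sig = (2;(1,1))
  P={1,2}:  v_{1} + v_{2} = v_{4} + 2·v_{6}  ⇒ sig = (2;(1,2))
  P={0,3,7}:  v_{0} + v_{3} + v_{7} = 0  ⇒ sig = (3;())
  P={4,5,6}:  v_{4} + v_{5} + v_{6} = 0  ⇒ sig = (3;())
  P={0,2,7}:  v_{0} + v_{2} + v_{7} = v_{6}  ⇒ sig = (3;(1))
  P={2,4,5}:  v_{2} + v_{4} + v_{5} = v_{3}  ⇒ sig = (3;(1))
  P={0,4,6,7}:  v_{0} + v_{4} + v_{6} + v_{7} = v_{1}  ⇒ sig = (4;(1))

so the primitive-relation signature multiset is
    (2;(1))
    (2;(1,1))
    (2;(1,1))
    (2;(1,2))
    (3;())
    (3;())
    (3;(1))
    (3;(1))
    (4;(1))


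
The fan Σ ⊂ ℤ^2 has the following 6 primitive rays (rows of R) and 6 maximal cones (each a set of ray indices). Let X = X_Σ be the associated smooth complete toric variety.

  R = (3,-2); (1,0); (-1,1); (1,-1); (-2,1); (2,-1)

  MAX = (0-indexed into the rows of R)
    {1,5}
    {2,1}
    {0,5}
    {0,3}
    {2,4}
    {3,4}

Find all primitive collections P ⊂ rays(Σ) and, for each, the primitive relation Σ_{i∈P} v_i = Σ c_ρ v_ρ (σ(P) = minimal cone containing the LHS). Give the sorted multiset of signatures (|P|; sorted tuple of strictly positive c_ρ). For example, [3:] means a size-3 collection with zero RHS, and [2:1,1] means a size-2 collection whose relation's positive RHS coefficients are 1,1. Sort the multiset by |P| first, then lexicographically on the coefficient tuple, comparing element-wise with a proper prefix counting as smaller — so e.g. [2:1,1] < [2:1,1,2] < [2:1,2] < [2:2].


9 collections generate NE(X_Σ); each relation:

  P = {2,3}:  v_{2} + v_{3} = 0 — sig = [2:]
  P = {4,5}:  v_{4} + v_{5} = 0 — sig = [2:]
  P = {0,2}:  v_{0} + v_{2} = v_{5} — sig = [2:1]
  P = {0,4}:  v_{0} + v_{4} = v_{3} — sig = [2:1]
  P = {1,3}:  v_{1} + v_{3} = v_{5} — sig = [2:1]
  P = {1,4}:  v_{1} + v_{4} = v_{2} — sig = [2:1]
  P = {2,5}:  v_{2} + v_{5} = v_{1} — sig = [2:1]
  P = {3,5}:  v_{3} + v_{5} = v_{0} — sig = [2:1]
  P = {0,1}:  v_{0} + v_{1} = 2·v_{5} — sig = [2:2]

Sorted signature multiset PRS(X):
[[2:], [2:], [2:1], [2:1], [2:1], [2:1], [2:1], [2:1], [2:2]]


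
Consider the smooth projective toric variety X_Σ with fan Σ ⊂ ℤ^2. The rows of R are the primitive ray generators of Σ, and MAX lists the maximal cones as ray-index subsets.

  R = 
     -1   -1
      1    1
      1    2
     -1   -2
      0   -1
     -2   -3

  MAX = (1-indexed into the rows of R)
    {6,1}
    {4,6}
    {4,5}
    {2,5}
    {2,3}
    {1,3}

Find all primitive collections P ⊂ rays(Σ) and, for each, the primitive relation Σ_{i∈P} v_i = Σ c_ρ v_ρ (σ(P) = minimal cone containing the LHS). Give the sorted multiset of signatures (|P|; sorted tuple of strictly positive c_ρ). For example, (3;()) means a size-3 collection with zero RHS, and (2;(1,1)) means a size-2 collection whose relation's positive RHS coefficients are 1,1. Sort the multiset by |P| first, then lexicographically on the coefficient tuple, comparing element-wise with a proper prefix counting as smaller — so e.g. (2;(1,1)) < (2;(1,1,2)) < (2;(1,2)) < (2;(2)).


The 9 primitive collections of Σ (r=6, n=2):

  P = {1,2}:  v_{1} + v_{2} = 0  ⟹  sig = (2;())
  P = {3,4}:  v_{3} + v_{4} = 0  ⟹  sig = (2;())
  P = {1,4}:  v_{1} + v_{4} = v_{6}  ⟹  sig = (2;(1))
  P = {1,5}:  v_{1} + v_{5} = v_{4}  ⟹  sig = (2;(1))
  P = {2,4}:  v_{2} + v_{4} = v_{5}  ⟹  sig = (2;(1))
  P = {2,6}:  v_{2} + v_{6} = v_{4}  ⟹  sig = (2;(1))
  P = {3,5}:  v_{3} + v_{5} = v_{2}  ⟹  sig = (2;(1))
  P = {3,6}:  v_{3} + v_{6} = v_{1}  ⟹  sig = (2;(1))
  P = {5,6}:  v_{5} + v_{6} = 2·v_{4}  ⟹  sig = (2;(2))

Sorted signature multiset PRS(X):
    |P|=2: 9 collections, coeffs (), (), (1), (1), (1), (1), (1), (1), (2)


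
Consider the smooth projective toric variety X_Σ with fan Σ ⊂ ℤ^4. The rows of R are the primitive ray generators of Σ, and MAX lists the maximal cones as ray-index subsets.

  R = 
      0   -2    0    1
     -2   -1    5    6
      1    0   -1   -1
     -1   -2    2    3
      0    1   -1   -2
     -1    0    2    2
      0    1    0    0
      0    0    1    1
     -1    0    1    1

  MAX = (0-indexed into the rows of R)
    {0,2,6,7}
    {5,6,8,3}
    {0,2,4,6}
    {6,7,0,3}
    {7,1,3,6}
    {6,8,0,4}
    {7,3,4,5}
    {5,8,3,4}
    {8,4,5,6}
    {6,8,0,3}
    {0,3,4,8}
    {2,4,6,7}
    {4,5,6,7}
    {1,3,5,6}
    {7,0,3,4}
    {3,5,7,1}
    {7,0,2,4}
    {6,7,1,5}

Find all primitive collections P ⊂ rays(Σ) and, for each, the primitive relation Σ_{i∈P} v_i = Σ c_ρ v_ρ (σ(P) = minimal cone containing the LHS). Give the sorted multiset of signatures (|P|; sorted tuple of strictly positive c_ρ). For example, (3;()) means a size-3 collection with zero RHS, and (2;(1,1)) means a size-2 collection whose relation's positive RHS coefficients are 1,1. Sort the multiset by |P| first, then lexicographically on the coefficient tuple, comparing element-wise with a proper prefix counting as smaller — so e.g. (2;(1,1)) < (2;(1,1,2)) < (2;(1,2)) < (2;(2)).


The 12 primitive collections of Σ (r=9, n=4):

  P={2,8}:  v_{2} + v_{8} = 0 ; sig = (2;())
  P={0,5}:  v_{0} + v_{5} = v_{3} ; sig = (2;(1))
  P={2,5}:  v_{2} + v_{5} = v_{7} ; sig = (2;(1))
  P={7,8}:  v_{7} + v_{8} = v_{5} ; sig = (2;(1))
  P={2,3}:  v_{2} + v_{3} = v_{0} + v_{7} ; sig = (2;(1,1))
  P={0,1}:  v_{0} + v_{1} = 2·v_{3} + v_{6} + v_{7} ; sig = (2;(1,1,2))
  P={1,2}:  v_{1} + v_{2} = v_{3} + v_{6} + 2·v_{7} ; sig = (2;(1,1,2))
  P={1,8}:  v_{1} + v_{8} = v_{3} + 2·v_{5} + v_{6} ; sig = (2;(1,1,2))
  P={1,4}:  v_{1} + v_{4} = 2·v_{5} ; sig = (2;(2))
  P={3,4,6}:  v_{3} + v_{4} + v_{6} = v_{8} ; sig = (3;(1))
  P={0,4,6,7}:  v_{0} + v_{4} + v_{6} + v_{7} = 0 ; sig = (4;())
  P={3,5,6,7}:  v_{3} + v_{5} + v_{6} + v_{7} = v_{1} ; sig = (4;(1))

Signatures (|P|; sorted positive RHS coefficients), sorted:
{ (2;()),  (2;(1)) ×3,  (2;(1,1)),  (2;(1,1,2)) ×3,  (2;(2)),  (3;(1)),  (4;()),  (4;(1)) }


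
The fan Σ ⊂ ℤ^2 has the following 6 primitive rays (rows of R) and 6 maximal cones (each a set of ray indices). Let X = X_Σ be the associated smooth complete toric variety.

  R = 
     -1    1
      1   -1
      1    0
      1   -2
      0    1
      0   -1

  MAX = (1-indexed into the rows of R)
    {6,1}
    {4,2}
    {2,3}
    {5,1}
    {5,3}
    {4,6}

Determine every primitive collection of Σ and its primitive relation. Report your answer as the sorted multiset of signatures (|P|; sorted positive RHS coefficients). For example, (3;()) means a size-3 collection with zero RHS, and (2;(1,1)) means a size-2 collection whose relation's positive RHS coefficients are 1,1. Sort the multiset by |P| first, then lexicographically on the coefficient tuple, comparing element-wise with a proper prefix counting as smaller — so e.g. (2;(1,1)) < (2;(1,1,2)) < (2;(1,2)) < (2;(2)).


|primitive collections| = 9. Relations:

  {1,2}:  v_{1} + v_{2} = 0  ⇒ sig = (2;())
  {5,6}:  v_{5} + v_{6} = 0  ⇒ sig = (2;())
  {1,3}:  v_{1} + v_{3} = v_{5}  ⇒ sig = (2;(1))
  {1,4}:  v_{1} + v_{4} = v_{6}  ⇒ sig = (2;(1))
  {2,5}:  v_{2} + v_{5} = v_{3}  ⇒ sig = (2;(1))
  {2,6}:  v_{2} + v_{6} = v_{4}  ⇒ sig = (2;(1))
  {3,6}:  v_{3} + v_{6} = v_{2}  ⇒ sig = (2;(1))
  {4,5}:  v_{4} + v_{5} = v_{2}  ⇒ sig = (2;(1))
  {3,4}:  v_{3} + v_{4} = 2·v_{2}  ⇒ sig = (2;(2))

so the primitive-relation signature multiset is
[(2;()), (2;()), (2;(1)), (2;(1)), (2;(1)), (2;(1)), (2;(1)), (2;(1)), (2;(2))]


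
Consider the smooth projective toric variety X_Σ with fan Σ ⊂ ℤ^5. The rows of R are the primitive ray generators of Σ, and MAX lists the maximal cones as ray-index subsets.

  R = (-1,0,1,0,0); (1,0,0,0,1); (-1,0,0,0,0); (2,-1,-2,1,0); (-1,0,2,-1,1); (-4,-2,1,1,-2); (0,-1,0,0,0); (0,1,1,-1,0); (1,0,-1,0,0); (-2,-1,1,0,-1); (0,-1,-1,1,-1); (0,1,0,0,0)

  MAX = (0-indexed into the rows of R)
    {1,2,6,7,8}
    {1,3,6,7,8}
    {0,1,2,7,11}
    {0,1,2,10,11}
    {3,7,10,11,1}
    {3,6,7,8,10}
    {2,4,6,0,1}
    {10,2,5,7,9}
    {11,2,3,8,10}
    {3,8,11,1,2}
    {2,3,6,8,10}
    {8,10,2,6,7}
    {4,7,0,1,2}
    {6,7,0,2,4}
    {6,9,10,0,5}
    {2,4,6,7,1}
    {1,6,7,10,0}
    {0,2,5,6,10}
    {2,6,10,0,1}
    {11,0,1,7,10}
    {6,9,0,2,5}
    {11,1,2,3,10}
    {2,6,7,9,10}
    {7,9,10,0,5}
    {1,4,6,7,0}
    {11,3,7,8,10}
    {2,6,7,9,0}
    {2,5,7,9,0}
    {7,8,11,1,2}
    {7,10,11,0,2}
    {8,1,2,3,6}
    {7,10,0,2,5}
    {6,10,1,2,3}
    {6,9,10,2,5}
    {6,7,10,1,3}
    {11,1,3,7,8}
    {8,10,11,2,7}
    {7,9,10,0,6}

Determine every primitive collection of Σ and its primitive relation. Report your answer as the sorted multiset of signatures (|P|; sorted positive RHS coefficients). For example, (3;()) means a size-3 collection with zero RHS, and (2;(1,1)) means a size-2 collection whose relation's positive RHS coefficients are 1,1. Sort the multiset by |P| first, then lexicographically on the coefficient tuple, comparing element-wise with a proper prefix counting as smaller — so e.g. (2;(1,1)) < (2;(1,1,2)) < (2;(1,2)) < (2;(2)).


The 24 primitive collections of Σ (r=12, n=5):

  P={0,8}:  v_{0} + v_{8} = 0  ⇒ sig = (2;())
  P={6,11}:  v_{6} + v_{11} = 0  ⇒ sig = (2;())
  P={0,3}:  v_{0} + v_{3} = v_{1} + v_{10}  ⇒ sig = (2;(1,1))
  P={1,9}:  v_{1} + v_{9} = v_{0} + v_{6}  ⇒ sig = (2;(1,1))
  P={3,4}:  v_{3} + v_{4} = v_{1} + v_{6}  ⇒ sig = (2;(1,1))
  P={3,9}:  v_{3} + v_{9} = v_{6} + v_{10}  ⇒ sig = (2;(1,1))
  P={4,10}:  v_{4} + v_{10} = v_{0} + v_{6}  ⇒ sig = (2;(1,1))
  P={5,8}:  v_{5} + v_{8} = v_{2} + v_{9} + v_{10}  ⇒ sig = (2;(1,1,1))
  P={4,8}:  v_{4} + v_{8} = v_{1} + v_{2} + v_{6} + v_{7}  ⇒ sig = (2;(1,1,1,1))
  P={4,11}:  v_{4} + v_{11} = v_{0} + v_{1} + v_{2} + v_{7}  ⇒ sig = (2;(1,1,1,1))
  P={8,9}:  v_{8} + v_{9} = v_{2} + v_{6} + v_{7} + v_{10}  ⇒ sig = (2;(1,1,1,1))
  P={9,11}:  v_{9} + v_{11} = v_{0} + v_{2} + v_{7} + v_{10}  ⇒ sig = (2;(1,1,1,1))
  P={1,5}:  v_{1} + v_{5} = 2·v_{0} + v_{2} + v_{6} + v_{10}  ⇒ sig = (2;(1,1,1,2))
  P={3,5}:  v_{3} + v_{5} = v_{0} + v_{2} + v_{6} + 2·v_{10}  ⇒ sig = (2;(1,1,1,2))
  P={4,5}:  v_{4} + v_{5} = 2·v_{0} + v_{2} + v_{6} + v_{9}  ⇒ sig = (2;(1,1,1,2))
  P={4,9}:  v_{4} + v_{9} = 2·v_{0} + v_{2} + 2·v_{6} + v_{7}  ⇒ sig = (2;(1,1,2,2))
  P={5,11}:  v_{5} + v_{11} = 2·v_{0} + 2·v_{2} + v_{7} + 2·v_{10}  ⇒ sig = (2;(1,2,2,2))
  P={1,8,10}:  v_{1} + v_{8} + v_{10} = v_{3}  ⇒ sig = (3;(1))
  P={2,3,7}:  v_{2} + v_{3} + v_{7} = v_{8}  ⇒ sig = (3;(1))
  P={5,6,7}:  v_{5} + v_{6} + v_{7} = 2·v_{9}  ⇒ sig = (3;(2))
  P={1,2,7,10}:  v_{1} + v_{2} + v_{7} + v_{10} = 0  ⇒ sig = (4;())
  P={0,2,9,10}:  v_{0} + v_{2} + v_{9} + v_{10} = v_{5}  ⇒ sig = (4;(1))
  P={0,1,2,6,7}:  v_{0} + v_{1} + v_{2} + v_{6} + v_{7} = v_{4}  ⇒ sig = (5;(1))
  P={0,2,6,7,10}:  v_{0} + v_{2} + v_{6} + v_{7} + v_{10} = v_{9}  ⇒ sig = (5;(1))

Sorted signature multiset PRS(X):
    |P|=2: 17 collections, coeffs (), (), (1,1), (1,1), (1,1), (1,1), (1,1), (1,1,1), (1,1,1,1), (1,1,1,1), (1,1,1,1), (1,1,1,1), (1,1,1,2), (1,1,1,2), (1,1,1,2), (1,1,2,2), (1,2,2,2)
    |P|=3: 3 collections, coeffs (1), (1), (2)
    |P|=4: 2 collections, coeffs (), (1)
    |P|=5: 2 collections, coeffs (1), (1)


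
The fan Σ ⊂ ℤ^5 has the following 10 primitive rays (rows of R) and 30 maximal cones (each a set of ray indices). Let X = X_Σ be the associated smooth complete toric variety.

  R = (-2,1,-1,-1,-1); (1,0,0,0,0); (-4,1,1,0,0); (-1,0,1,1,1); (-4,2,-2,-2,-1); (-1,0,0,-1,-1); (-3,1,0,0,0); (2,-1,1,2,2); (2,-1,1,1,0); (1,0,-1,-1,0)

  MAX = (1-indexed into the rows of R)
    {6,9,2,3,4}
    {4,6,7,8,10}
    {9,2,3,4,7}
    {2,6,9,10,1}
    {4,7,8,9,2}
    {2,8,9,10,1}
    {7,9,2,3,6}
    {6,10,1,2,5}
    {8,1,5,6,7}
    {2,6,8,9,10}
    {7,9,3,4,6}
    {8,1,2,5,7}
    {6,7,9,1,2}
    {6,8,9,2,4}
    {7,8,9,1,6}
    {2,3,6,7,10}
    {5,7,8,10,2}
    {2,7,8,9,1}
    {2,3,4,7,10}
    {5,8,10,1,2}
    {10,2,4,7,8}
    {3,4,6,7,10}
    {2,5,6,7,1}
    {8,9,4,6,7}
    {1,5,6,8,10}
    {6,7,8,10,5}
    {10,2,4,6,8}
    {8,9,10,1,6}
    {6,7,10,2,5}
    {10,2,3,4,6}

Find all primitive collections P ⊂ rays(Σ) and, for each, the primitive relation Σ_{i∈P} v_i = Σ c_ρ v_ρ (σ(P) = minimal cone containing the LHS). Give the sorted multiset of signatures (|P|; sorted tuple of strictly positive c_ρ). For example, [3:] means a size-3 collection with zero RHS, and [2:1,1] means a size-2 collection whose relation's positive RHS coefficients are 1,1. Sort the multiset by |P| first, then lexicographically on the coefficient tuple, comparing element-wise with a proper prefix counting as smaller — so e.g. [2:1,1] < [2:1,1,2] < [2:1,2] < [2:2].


Minimal non-faces — 14 found among 10 rays, 30 max cones:

  P={1,4}:  v_{1} + v_{4} = v_{7} ; sig = [2:1]
  P={5,9}:  v_{5} + v_{9} = v_{1} ; sig = [2:1]
  P={3,5}:  v_{3} + v_{5} = v_{2} + v_{6} + 3·v_{7} + v_{10} ; sig = [2:1,1,1,3]
  P={1,3}:  v_{1} + v_{3} = v_{2} + v_{6} + 2·v_{7} ; sig = [2:1,1,2]
  P={4,5}:  v_{4} + v_{5} = 2·v_{7} + v_{10} ; sig = [2:1,2]
  P={3,8}:  v_{3} + v_{8} = 2·v_{4} ; sig = [2:2]
  P={7,9,10}:  v_{7} + v_{9} + v_{10} = 0 ; sig = [3:]
  P={1,7,10}:  v_{1} + v_{7} + v_{10} = v_{5} ; sig = [3:1]
  P={3,9,10}:  v_{3} + v_{9} + v_{10} = v_{2} + v_{4} + v_{6} ; sig = [3:1,1,1]
  P={4,9,10}:  v_{4} + v_{9} + v_{10} = v_{2} + v_{6} + v_{8} ; sig = [3:1,1,1]
  P={1,2,6,8}:  v_{1} + v_{2} + v_{6} + v_{8} = 0 ; sig = [4:]
  P={2,4,6,7}:  v_{2} + v_{4} + v_{6} + v_{7} = v_{3} ; sig = [4:1]
  P={2,6,7,8}:  v_{2} + v_{6} + v_{7} + v_{8} = v_{4} ; sig = [4:1]
  P={2,5,6,8}:  v_{2} + v_{5} + v_{6} + v_{8} = v_{7} + v_{10} ; sig = [4:1,1]

Hence PRS(X_Σ) =
[[2:1], [2:1], [2:1,1,1,3], [2:1,1,2], [2:1,2], [2:2], [3:], [3:1], [3:1,1,1], [3:1,1,1], [4:], [4:1], [4:1], [4:1,1]]


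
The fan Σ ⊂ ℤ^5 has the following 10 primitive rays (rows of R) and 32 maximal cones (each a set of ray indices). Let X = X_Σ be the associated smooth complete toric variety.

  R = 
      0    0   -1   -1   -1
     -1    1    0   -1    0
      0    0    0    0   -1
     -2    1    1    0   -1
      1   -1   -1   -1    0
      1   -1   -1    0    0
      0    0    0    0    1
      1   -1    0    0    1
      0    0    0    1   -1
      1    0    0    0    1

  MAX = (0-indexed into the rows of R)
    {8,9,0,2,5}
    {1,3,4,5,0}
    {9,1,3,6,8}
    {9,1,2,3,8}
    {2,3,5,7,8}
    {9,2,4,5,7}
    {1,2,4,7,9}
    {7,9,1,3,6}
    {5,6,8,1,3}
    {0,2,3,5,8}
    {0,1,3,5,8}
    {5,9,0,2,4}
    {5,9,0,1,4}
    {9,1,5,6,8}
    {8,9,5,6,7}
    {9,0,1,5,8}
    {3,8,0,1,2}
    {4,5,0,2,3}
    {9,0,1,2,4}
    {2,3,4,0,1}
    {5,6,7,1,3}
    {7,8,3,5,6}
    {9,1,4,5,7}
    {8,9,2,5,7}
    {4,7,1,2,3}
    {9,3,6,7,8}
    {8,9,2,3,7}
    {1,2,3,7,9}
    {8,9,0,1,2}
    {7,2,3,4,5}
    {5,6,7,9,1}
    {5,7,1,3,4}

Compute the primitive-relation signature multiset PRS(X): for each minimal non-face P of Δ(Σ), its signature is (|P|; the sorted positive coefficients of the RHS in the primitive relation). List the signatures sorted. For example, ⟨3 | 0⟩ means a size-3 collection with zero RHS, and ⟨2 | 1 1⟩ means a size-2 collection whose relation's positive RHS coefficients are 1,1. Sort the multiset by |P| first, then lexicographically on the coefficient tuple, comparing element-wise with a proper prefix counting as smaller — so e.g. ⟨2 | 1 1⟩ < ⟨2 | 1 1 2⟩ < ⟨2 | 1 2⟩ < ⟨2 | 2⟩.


Primitive collections (10):

  • {2,6}:  v_{2} + v_{6} = 0  ⇒ sig = ⟨2 | 0⟩
  • {0,7}:  v_{0} + v_{7} = v_{4}  ⇒ sig = ⟨2 | 1⟩
  • {0,6}:  v_{0} + v_{6} = v_{1} + v_{5}  ⇒ sig = ⟨2 | 1 1⟩
  • {4,8}:  v_{4} + v_{8} = v_{2} + v_{5}  ⇒ sig = ⟨2 | 1 1⟩
  • {4,6}:  v_{4} + v_{6} = v_{1} + v_{5} + v_{7}  ⇒ sig = ⟨2 | 1 1 1⟩
  • {1,7,8}:  v_{1} + v_{7} + v_{8} = 0  ⇒ sig = ⟨3 | 0⟩
  • {3,5,9}:  v_{3} + v_{5} + v_{9} = 0  ⇒ sig = ⟨3 | 0⟩
  • {1,2,5}:  v_{1} + v_{2} + v_{5} = v_{0}  ⇒ sig = ⟨3 | 1⟩
  • {0,3,9}:  v_{0} + v_{3} + v_{9} = v_{1} + v_{2}  ⇒ sig = ⟨3 | 1 1⟩
  • {3,4,9}:  v_{3} + v_{4} + v_{9} = v_{1} + v_{2} + v_{7}  ⇒ sig = ⟨3 | 1 1 1⟩

so the primitive-relation signature multiset is
    ⟨2 | 0⟩
    ⟨2 | 1⟩
    ⟨2 | 1 1⟩
    ⟨2 | 1 1⟩
    ⟨2 | 1 1 1⟩
    ⟨3 | 0⟩
    ⟨3 | 0⟩
    ⟨3 | 1⟩
    ⟨3 | 1 1⟩
    ⟨3 | 1 1 1⟩


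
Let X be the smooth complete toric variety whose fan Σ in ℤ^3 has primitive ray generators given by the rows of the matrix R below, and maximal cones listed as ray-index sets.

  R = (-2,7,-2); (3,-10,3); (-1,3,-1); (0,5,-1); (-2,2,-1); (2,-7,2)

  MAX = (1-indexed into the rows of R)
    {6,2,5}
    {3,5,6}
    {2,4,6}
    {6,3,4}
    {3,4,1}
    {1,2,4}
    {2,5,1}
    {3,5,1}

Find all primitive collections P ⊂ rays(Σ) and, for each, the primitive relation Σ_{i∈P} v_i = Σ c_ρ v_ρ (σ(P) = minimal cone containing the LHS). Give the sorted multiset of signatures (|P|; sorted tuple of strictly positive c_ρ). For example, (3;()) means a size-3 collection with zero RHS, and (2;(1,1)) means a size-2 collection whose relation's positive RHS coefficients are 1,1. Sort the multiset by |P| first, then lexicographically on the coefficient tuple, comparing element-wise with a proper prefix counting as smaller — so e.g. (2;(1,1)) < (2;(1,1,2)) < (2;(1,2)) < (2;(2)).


Σ has 3 primitive collections:

  P = {1,6}:  v_{1} + v_{6} = 0 ; sig = (2;())
  P = {2,3}:  v_{2} + v_{3} = v_{6} ; sig = (2;(1))
  P = {4,5}:  v_{4} + v_{5} = v_{1} ; sig = (2;(1))

Signatures (|P|; sorted positive RHS coefficients), sorted:
    |P|=2: 3 collections, coeffs (), (1), (1)


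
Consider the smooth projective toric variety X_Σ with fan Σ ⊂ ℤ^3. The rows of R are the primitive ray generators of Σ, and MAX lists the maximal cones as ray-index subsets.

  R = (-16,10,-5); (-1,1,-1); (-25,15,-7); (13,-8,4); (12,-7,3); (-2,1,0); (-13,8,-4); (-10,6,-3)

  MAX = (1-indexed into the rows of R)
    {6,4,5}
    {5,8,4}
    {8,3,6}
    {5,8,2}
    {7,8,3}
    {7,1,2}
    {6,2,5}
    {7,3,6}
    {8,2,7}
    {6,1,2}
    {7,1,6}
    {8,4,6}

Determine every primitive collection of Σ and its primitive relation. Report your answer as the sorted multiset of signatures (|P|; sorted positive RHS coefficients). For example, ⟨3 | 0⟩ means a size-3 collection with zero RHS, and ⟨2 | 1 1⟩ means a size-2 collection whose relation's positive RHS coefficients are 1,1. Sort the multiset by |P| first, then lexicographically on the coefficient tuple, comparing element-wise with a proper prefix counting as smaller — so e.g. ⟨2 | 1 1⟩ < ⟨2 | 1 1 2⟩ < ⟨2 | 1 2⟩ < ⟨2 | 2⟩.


Δ(Σ) — 8 vertices, 14 min non-faces:

  {4,7}:  v_{4} + v_{7} = 0  so sig = ⟨2 | 0⟩
  {2,4}:  v_{2} + v_{4} = v_{5}  so sig = ⟨2 | 1⟩
  {3,5}:  v_{3} + v_{5} = v_{7}  so sig = ⟨2 | 1⟩
  {5,7}:  v_{5} + v_{7} = v_{2}  so sig = ⟨2 | 1⟩
  {1,4}:  v_{1} + v_{4} = v_{2} + v_{6}  so sig = ⟨2 | 1 1⟩
  {3,4}:  v_{3} + v_{4} = v_{6} + v_{8}  so sig = ⟨2 | 1 1⟩
  {1,5}:  v_{1} + v_{5} = 2·v_{2} + v_{6}  so sig = ⟨2 | 1 2⟩
  {1,3}:  v_{1} + v_{3} = v_{6} + 3·v_{7}  so sig = ⟨2 | 1 3⟩
  {1,8}:  v_{1} + v_{8} = 2·v_{7}  so sig = ⟨2 | 2⟩
  {2,3}:  v_{2} + v_{3} = 2·v_{7}  so sig = ⟨2 | 2⟩
  {5,6,8}:  v_{5} + v_{6} + v_{8} = 0  so sig = ⟨3 | 0⟩
  {2,6,7}:  v_{2} + v_{6} + v_{7} = v_{1}  so sig = ⟨3 | 1⟩
  {2,6,8}:  v_{2} + v_{6} + v_{8} = v_{7}  so sig = ⟨3 | 1⟩
  {6,7,8}:  v_{6} + v_{7} + v_{8} = v_{3}  so sig = ⟨3 | 1⟩

Signatures (|P|; sorted positive RHS coefficients), sorted:
    ⟨2 | 0⟩
    ⟨2 | 1⟩
    ⟨2 | 1⟩
    ⟨2 | 1⟩
    ⟨2 | 1 1⟩
    ⟨2 | 1 1⟩
    ⟨2 | 1 2⟩
    ⟨2 | 1 3⟩
    ⟨2 | 2⟩
    ⟨2 | 2⟩
    ⟨3 | 0⟩
    ⟨3 | 1⟩
    ⟨3 | 1⟩
    ⟨3 | 1⟩


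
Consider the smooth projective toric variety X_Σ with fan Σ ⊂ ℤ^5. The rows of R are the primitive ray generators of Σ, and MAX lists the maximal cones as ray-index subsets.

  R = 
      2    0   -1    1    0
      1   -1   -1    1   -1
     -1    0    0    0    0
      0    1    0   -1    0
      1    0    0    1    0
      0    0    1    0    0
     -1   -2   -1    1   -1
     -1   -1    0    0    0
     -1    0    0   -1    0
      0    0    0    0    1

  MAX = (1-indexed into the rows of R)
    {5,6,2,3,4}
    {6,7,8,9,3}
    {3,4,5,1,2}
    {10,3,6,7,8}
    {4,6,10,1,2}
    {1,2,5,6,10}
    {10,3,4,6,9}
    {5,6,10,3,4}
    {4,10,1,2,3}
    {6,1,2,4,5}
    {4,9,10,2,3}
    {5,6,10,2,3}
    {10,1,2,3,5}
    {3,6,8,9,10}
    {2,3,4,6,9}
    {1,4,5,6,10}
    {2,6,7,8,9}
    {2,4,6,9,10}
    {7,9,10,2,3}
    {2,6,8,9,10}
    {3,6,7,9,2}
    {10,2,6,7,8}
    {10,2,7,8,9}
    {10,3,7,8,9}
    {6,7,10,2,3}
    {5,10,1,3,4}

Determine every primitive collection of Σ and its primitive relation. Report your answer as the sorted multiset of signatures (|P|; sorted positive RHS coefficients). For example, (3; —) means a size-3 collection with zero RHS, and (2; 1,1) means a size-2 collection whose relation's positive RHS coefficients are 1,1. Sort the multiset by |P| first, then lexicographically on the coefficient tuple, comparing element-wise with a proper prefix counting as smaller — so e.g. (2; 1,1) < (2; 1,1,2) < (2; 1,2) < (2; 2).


Primitive collections (14):

  {5,9}:  v_{5} + v_{9} = 0  ⟹  sig = (2; —)
  {4,8}:  v_{4} + v_{8} = v_{9}  ⟹  sig = (2; 1)
  {1,8}:  v_{1} + v_{8} = v_{2} + v_{10}  ⟹  sig = (2; 1,1)
  {1,9}:  v_{1} + v_{9} = v_{2} + v_{4} + v_{10}  ⟹  sig = (2; 1,1,1)
  {4,7}:  v_{4} + v_{7} = v_{2} + v_{3} + v_{9}  ⟹  sig = (2; 1,1,1)
  {5,8}:  v_{5} + v_{8} = v_{2} + v_{3} + v_{6} + v_{10}  ⟹  sig = (2; 1,1,1,1)
  {1,7}:  v_{1} + v_{7} = 2·v_{2} + v_{3} + v_{10}  ⟹  sig = (2; 1,1,2)
  {5,7}:  v_{5} + v_{7} = 2·v_{2} + 2·v_{3} + v_{6} + v_{10}  ⟹  sig = (2; 1,1,2,2)
  {1,3,6}:  v_{1} + v_{3} + v_{6} = v_{5}  ⟹  sig = (3; 1)
  {2,3,8}:  v_{2} + v_{3} + v_{8} = v_{7}  ⟹  sig = (3; 1)
  {2,4,5,10}:  v_{2} + v_{4} + v_{5} + v_{10} = v_{1}  ⟹  sig = (4; 1)
  {6,7,9,10}:  v_{6} + v_{7} + v_{9} + v_{10} = 2·v_{8}  ⟹  sig = (4; 2)
  {2,3,4,6,10}:  v_{2} + v_{3} + v_{4} + v_{6} + v_{10} = 0  ⟹  sig = (5; —)
  {2,3,6,9,10}:  v_{2} + v_{3} + v_{6} + v_{9} + v_{10} = v_{8}  ⟹  sig = (5; 1)

Hence PRS(X_Σ) =
{ (2; —),  (2; 1),  (2; 1,1),  (2; 1,1,1) ×2,  (2; 1,1,1,1),  (2; 1,1,2),  (2; 1,1,2,2),  (3; 1) ×2,  (4; 1),  (4; 2),  (5; —),  (5; 1) }


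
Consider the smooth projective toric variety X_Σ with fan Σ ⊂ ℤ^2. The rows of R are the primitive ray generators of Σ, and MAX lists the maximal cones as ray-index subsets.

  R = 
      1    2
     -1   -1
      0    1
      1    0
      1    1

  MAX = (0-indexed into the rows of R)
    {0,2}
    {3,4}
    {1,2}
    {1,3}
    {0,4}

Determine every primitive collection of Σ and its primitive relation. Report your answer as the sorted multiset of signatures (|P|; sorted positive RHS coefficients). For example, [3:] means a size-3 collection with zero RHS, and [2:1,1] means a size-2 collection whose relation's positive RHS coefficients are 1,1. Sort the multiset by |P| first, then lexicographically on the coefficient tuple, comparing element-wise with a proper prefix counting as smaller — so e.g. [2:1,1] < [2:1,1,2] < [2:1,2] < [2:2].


Minimal non-faces — 5 found among 5 rays, 5 max cones:

  P = {1,4}:  v_{1} + v_{4} = 0  ⟹  sig = [2:]
  P = {0,1}:  v_{0} + v_{1} = v_{2}  ⟹  sig = [2:1]
  P = {2,3}:  v_{2} + v_{3} = v_{4}  ⟹  sig = [2:1]
  P = {2,4}:  v_{2} + v_{4} = v_{0}  ⟹  sig = [2:1]
  P = {0,3}:  v_{0} + v_{3} = 2·v_{4}  ⟹  sig = [2:2]

Sorted signature multiset PRS(X):
[[2:], [2:1], [2:1], [2:1], [2:2]]
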